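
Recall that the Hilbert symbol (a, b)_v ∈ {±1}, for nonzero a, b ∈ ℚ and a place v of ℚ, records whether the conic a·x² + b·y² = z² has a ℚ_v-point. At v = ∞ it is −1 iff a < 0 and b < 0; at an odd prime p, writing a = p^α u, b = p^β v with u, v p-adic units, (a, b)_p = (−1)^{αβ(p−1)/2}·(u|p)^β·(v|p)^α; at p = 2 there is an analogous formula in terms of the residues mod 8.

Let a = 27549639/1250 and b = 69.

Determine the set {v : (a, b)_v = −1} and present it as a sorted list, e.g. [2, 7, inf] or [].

[2, 19]

(a, b) ≡ (8398, 69) mod (ℚ^×)²; places V = {2, 3, 5, 13, 17, 19, 23, ∞}.
(a,b)_17: α=1, u≡16; β=0, v≡1 (mod 17); (16|17)=+1, (1|17)=+1; sign (−1)^0·+1^0·+1^1 = +1.
(a,b)_23: α=0, u≡4; β=1, v≡3 (mod 23); (4|23)=+1, (3|23)=+1; sign (−1)^0·+1^1·+1^0 = +1.
(a,b)_13: α=1, u≡4; β=0, v≡4 (mod 13); (4|13)=+1, (4|13)=+1; sign (−1)^0·+1^0·+1^1 = +1.
(a,b)_∞: sgn(8398)=+, sgn(69)=+, so +1.
(a,b)_2: α=-1, β=0; u≡7, v≡5 (mod 8); ε(u)ε(v)=1·0, αω(v)=-1·1, βω(u)=0·0; sum ≡ 1  ⇒  -1.
(a,b)_3: α=8, u≡1; β=1, v≡2 (mod 3); (1|3)=+1, (2|3)=-1; sign (−1)^0·+1^1·-1^8 = +1.
(a,b)_5: α=-4, u≡2; β=0, v≡4 (mod 5); (2|5)=-1, (4|5)=+1; sign (−1)^0·-1^0·+1^-4 = +1.
(a,b)_19: α=1, u≡1; β=0, v≡12 (mod 19); (1|19)=+1, (12|19)=-1; sign (−1)^0·+1^0·-1^1 = -1.
(8398, 69 / ℚ) ramifies at {2, 19}: a division algebra.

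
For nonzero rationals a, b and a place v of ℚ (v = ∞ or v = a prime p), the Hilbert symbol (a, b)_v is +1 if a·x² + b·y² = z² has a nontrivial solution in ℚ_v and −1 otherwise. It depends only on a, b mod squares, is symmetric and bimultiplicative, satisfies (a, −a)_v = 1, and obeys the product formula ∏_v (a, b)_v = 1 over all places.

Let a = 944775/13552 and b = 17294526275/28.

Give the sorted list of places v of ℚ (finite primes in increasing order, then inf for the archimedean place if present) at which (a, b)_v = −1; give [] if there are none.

Mod squares: a ≡ 29393, b ≡ 79373. Check v ∈ {∞, 2, 3, 5, 7, 11, 13, 17, 19, 23, 29}.
v=17: a=17^1·(≡12), b=17^1·(≡10) mod 17; (12|17)=-1, (10|17)=-1; (−1)^{1·1·8}·(-1)^1·(-1)^1 = +1.
v=19: a=19^1·(≡8), b=19^2·(≡18) mod 19; (8|19)=-1, (18|19)=-1; (−1)^{1·2·9}·(-1)^2·(-1)^1 = -1.
v=23: a=23^0·(≡10), b=23^1·(≡6) mod 23; (10|23)=-1, (6|23)=+1; (−1)^{0·1·11}·(-1)^1·(+1)^0 = -1.
v=3: a=3^2·(≡2), b=3^0·(≡2) mod 3; (2|3)=-1, (2|3)=-1; (−1)^{2·0·1}·(-1)^0·(-1)^2 = +1.
v=7: a=7^-1·(≡5), b=7^-1·(≡3) mod 7; (5|7)=-1, (3|7)=-1; (−1)^{-1·-1·3}·(-1)^-1·(-1)^-1 = -1.
v=13: a=13^1·(≡3), b=13^2·(≡11) mod 13; (3|13)=+1, (11|13)=-1; (−1)^{1·2·6}·(+1)^2·(-1)^1 = -1.
v=2: v_2(a)=-4, v_2(b)=-2; units ≡ 1, 5 (mod 8); ε·ε+αω+βω = 0·0+-4·1+-2·0 ≡ 0  ⇒  (a,b)_2 = +1.
v=11: a=11^-2·(≡9), b=11^0·(≡8) mod 11; (9|11)=+1, (8|11)=-1; (−1)^{-2·0·5}·(+1)^0·(-1)^-2 = +1.
v=5: a=5^2·(≡3), b=5^2·(≡2) mod 5; (3|5)=-1, (2|5)=-1; (−1)^{2·2·2}·(-1)^2·(-1)^2 = +1.
v=29: a=29^0·(≡24), b=29^1·(≡14) mod 29; (24|29)=+1, (14|29)=-1; (−1)^{0·1·14}·(+1)^1·(-1)^0 = +1.
v=∞: 29393 > 0 and 79373 > 0  ⇒  (a,b)_∞ = +1.
(29393, 79373 / ℚ) ramifies at {7, 13, 19, 23}: a division algebra.

[7, 13, 19, 23]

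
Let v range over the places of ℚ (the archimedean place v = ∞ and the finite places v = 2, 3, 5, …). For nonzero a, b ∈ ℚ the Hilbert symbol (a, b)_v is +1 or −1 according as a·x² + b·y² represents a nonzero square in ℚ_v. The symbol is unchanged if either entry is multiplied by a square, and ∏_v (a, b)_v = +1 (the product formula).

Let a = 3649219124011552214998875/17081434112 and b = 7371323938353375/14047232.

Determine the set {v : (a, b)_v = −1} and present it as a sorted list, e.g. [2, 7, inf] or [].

[5, 11]

(a, b) ≡ (24310, 35530) mod (ℚ^×)²; places V = {2, 3, 5, 7, 11, 13, 17, 19, ∞}.
(a,b)_∞: sgn(24310)=+, sgn(35530)=+, so +1.
(a,b)_7: α=2, u≡6; β=2, v≡6 (mod 7); (6|7)=-1, (6|7)=-1; sign (−1)^0·-1^2·-1^2 = +1.
(a,b)_5: α=3, u≡3; β=3, v≡1 (mod 5); (3|5)=-1, (1|5)=+1; sign (−1)^0·-1^3·+1^3 = -1.
(a,b)_17: α=5, u≡2; β=3, v≡2 (mod 17); (2|17)=+1, (2|17)=+1; sign (−1)^0·+1^3·+1^5 = +1.
(a,b)_2: α=-17, β=-11; u≡3, v≡5 (mod 8); ε(u)ε(v)=1·0, αω(v)=-17·1, βω(u)=-11·1; sum ≡ 0  ⇒  +1.
(a,b)_19: α=-4, u≡5; β=-3, v≡3 (mod 19); (5|19)=+1, (3|19)=-1; sign (−1)^0·+1^-3·-1^-4 = +1.
(a,b)_11: α=9, u≡7; β=5, v≡2 (mod 11); (7|11)=-1, (2|11)=-1; sign (−1)^1·-1^5·-1^9 = -1.
(a,b)_13: α=3, u≡6; β=2, v≡1 (mod 13); (6|13)=-1, (1|13)=+1; sign (−1)^0·-1^2·+1^3 = +1.
(a,b)_3: α=4, u≡1; β=2, v≡1 (mod 3); (1|3)=+1, (1|3)=+1; sign (−1)^0·+1^2·+1^4 = +1.
Ram(24310, 35530) = {5, 11}; no ℚ_5-point on the conic.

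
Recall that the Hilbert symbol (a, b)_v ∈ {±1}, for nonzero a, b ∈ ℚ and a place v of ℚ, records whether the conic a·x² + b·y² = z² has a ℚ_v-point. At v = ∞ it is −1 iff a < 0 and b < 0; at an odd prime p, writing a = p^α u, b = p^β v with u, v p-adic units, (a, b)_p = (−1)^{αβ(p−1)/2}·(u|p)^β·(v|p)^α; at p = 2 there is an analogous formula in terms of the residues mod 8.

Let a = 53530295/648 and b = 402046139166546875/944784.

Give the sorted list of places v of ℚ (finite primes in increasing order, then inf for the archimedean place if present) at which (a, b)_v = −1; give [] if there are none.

Mod squares: a ≡ 910, b ≡ 11. Check v ∈ {∞, 2, 3, 5, 7, 11, 13}.
v=2: v_2(a)=-3, v_2(b)=-4; units ≡ 7, 3 (mod 8); ε·ε+αω+βω = 1·1+-3·1+-4·0 ≡ 0  ⇒  (a,b)_2 = +1.
v=13: a=13^1·(≡11), b=13^2·(≡6) mod 13; (11|13)=-1, (6|13)=-1; (−1)^{1·2·6}·(-1)^2·(-1)^1 = -1.
v=3: a=3^-4·(≡1), b=3^-10·(≡2) mod 3; (1|3)=+1, (2|3)=-1; (−1)^{-4·-10·1}·(+1)^-10·(-1)^-4 = +1.
v=∞: 910 > 0 and 11 > 0  ⇒  (a,b)_∞ = +1.
v=5: a=5^1·(≡3), b=5^6·(≡1) mod 5; (3|5)=-1, (1|5)=+1; (−1)^{1·6·2}·(-1)^6·(+1)^1 = +1.
v=7: a=7^7·(≡4), b=7^12·(≡4) mod 7; (4|7)=+1, (4|7)=+1; (−1)^{7·12·3}·(+1)^12·(+1)^7 = +1.
v=11: a=11^0·(≡6), b=11^1·(≡9) mod 11; (6|11)=-1, (9|11)=+1; (−1)^{0·1·5}·(-1)^1·(+1)^0 = -1.
(910, 11 / ℚ) ramifies at {11, 13}: a division algebra.

[11, 13]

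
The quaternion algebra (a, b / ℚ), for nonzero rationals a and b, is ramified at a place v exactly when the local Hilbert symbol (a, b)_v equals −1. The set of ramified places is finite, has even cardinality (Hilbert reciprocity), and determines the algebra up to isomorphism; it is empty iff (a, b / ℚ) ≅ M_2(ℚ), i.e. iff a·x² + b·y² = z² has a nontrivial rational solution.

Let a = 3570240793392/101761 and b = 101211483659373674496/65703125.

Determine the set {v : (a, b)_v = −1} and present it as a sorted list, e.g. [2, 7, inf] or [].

(a, b) ≡ (3, 2730) mod (ℚ^×)²; places V = {2, 3, 5, 7, 11, 13, 29, 37, ∞}.
(a,b)_7: α=2, u≡3; β=3, v≡3 (mod 7); (3|7)=-1, (3|7)=-1; sign (−1)^0·-1^3·-1^2 = -1.
(a,b)_∞: sgn(3)=+, sgn(2730)=+, so +1.
(a,b)_13: α=2, u≡12; β=3, v≡5 (mod 13); (12|13)=+1, (5|13)=-1; sign (−1)^0·+1^3·-1^2 = +1.
(a,b)_37: α=2, u≡27; β=4, v≡23 (mod 37); (27|37)=+1, (23|37)=-1; sign (−1)^0·+1^4·-1^2 = +1.
(a,b)_3: α=9, u≡1; β=7, v≡1 (mod 3); (1|3)=+1, (1|3)=+1; sign (−1)^1·+1^7·+1^9 = -1.
(a,b)_2: α=4, β=15; u≡3, v≡5 (mod 8); ε(u)ε(v)=1·0, αω(v)=4·1, βω(u)=15·1; sum ≡ 1  ⇒  -1.
(a,b)_11: α=-2, u≡4; β=0, v≡2 (mod 11); (4|11)=+1, (2|11)=-1; sign (−1)^0·+1^0·-1^-2 = +1.
(a,b)_29: α=-2, u≡19; β=-2, v≡22 (mod 29); (19|29)=-1, (22|29)=+1; sign (−1)^0·-1^-2·+1^-2 = +1.
(a,b)_5: α=0, u≡2; β=-7, v≡1 (mod 5); (2|5)=-1, (1|5)=+1; sign (−1)^0·-1^-7·+1^0 = -1.
|Ram(3, 2730)| = 4, even; anisotropic at {2, 3, 5, 7}.

[2, 3, 5, 7]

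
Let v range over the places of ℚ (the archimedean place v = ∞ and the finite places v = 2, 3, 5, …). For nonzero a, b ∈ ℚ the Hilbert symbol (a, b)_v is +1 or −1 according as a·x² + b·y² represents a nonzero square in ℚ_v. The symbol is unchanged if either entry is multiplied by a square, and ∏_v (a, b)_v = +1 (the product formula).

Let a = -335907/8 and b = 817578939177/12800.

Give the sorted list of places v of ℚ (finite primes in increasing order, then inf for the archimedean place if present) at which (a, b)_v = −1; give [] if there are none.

[2, 13]

Mod squares: a ≡ -8294, b ≡ 30643314. Check v ∈ {∞, 2, 3, 5, 7, 11, 13, 19, 23, 29, 31}.
v=13: a=13^1·(≡12), b=13^1·(≡2) mod 13; (12|13)=+1, (2|13)=-1; (−1)^{1·1·6}·(+1)^1·(-1)^1 = -1.
v=29: a=29^1·(≡13), b=29^1·(≡1) mod 29; (13|29)=+1, (1|29)=+1; (−1)^{1·1·14}·(+1)^1·(+1)^1 = +1.
v=7: a=7^0·(≡2), b=7^2·(≡1) mod 7; (2|7)=+1, (1|7)=+1; (−1)^{0·2·3}·(+1)^2·(+1)^0 = +1.
v=5: a=5^0·(≡1), b=5^-2·(≡1) mod 5; (1|5)=+1, (1|5)=+1; (−1)^{0·-2·2}·(+1)^-2·(+1)^0 = +1.
v=3: a=3^4·(≡1), b=3^3·(≡2) mod 3; (1|3)=+1, (2|3)=-1; (−1)^{4·3·1}·(+1)^3·(-1)^4 = +1.
v=2: v_2(a)=-3, v_2(b)=-9; units ≡ 5, 1 (mod 8); ε·ε+αω+βω = 0·0+-3·0+-9·1 ≡ 1  ⇒  (a,b)_2 = -1.
v=11: a=11^1·(≡4), b=11^2·(≡3) mod 11; (4|11)=+1, (3|11)=+1; (−1)^{1·2·5}·(+1)^2·(+1)^1 = +1.
v=23: a=23^0·(≡1), b=23^1·(≡20) mod 23; (1|23)=+1, (20|23)=-1; (−1)^{0·1·11}·(+1)^1·(-1)^0 = +1.
v=31: a=31^0·(≡5), b=31^1·(≡5) mod 31; (5|31)=+1, (5|31)=+1; (−1)^{0·1·15}·(+1)^1·(+1)^0 = +1.
v=19: a=19^0·(≡4), b=19^1·(≡2) mod 19; (4|19)=+1, (2|19)=-1; (−1)^{0·1·9}·(+1)^1·(-1)^0 = +1.
v=∞: -8294 < 0 and 30643314 > 0  ⇒  (a,b)_∞ = +1.
(-8294, 30643314 / ℚ) ramifies at {2, 13}: a division algebra.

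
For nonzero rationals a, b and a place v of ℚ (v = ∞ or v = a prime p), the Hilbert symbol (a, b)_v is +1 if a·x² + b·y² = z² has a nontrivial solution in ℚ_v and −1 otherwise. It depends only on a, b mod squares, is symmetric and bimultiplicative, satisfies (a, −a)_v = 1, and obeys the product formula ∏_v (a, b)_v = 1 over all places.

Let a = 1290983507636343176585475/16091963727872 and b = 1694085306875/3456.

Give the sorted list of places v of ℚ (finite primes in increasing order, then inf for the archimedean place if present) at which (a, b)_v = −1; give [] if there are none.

[2, 13]

(a, b) ≡ (38998, 41106) mod (ℚ^×)²; places V = {2, 3, 5, 7, 13, 17, 23, 31, 37, 41, 47, ∞}.
(a,b)_23: α=-2, u≡16; β=0, v≡10 (mod 23); (16|23)=+1, (10|23)=-1; sign (−1)^0·+1^0·-1^-2 = +1.
(a,b)_41: α=-2, u≡12; β=0, v≡11 (mod 41); (12|41)=-1, (11|41)=-1; sign (−1)^0·-1^0·-1^-2 = +1.
(a,b)_2: α=-13, β=-7; u≡3, v≡1 (mod 8); ε(u)ε(v)=1·0, αω(v)=-13·0, βω(u)=-7·1; sum ≡ 1  ⇒  -1.
(a,b)_47: α=-2, u≡38; β=0, v≡12 (mod 47); (38|47)=-1, (12|47)=+1; sign (−1)^0·-1^0·+1^-2 = +1.
(a,b)_∞: sgn(38998)=+, sgn(41106)=+, so +1.
(a,b)_31: α=1, u≡2; β=1, v≡15 (mod 31); (2|31)=+1, (15|31)=-1; sign (−1)^1·+1^1·-1^1 = +1.
(a,b)_5: α=2, u≡2; β=4, v≡1 (mod 5); (2|5)=-1, (1|5)=+1; sign (−1)^0·-1^4·+1^2 = +1.
(a,b)_37: α=3, u≡29; β=2, v≡26 (mod 37); (29|37)=-1, (26|37)=+1; sign (−1)^0·-1^2·+1^3 = +1.
(a,b)_13: α=4, u≡11; β=1, v≡10 (mod 13); (11|13)=-1, (10|13)=+1; sign (−1)^0·-1^1·+1^4 = -1.
(a,b)_3: α=14, u≡1; β=-3, v≡1 (mod 3); (1|3)=+1, (1|3)=+1; sign (−1)^0·+1^-3·+1^14 = +1.
(a,b)_17: α=3, u≡16; β=3, v≡2 (mod 17); (16|17)=+1, (2|17)=+1; sign (−1)^0·+1^3·+1^3 = +1.
(a,b)_7: α=2, u≡1; β=0, v≡2 (mod 7); (1|7)=+1, (2|7)=+1; sign (−1)^0·+1^0·+1^2 = +1.
Ram(38998, 41106) = {2, 13}; no ℚ_2-point on the conic.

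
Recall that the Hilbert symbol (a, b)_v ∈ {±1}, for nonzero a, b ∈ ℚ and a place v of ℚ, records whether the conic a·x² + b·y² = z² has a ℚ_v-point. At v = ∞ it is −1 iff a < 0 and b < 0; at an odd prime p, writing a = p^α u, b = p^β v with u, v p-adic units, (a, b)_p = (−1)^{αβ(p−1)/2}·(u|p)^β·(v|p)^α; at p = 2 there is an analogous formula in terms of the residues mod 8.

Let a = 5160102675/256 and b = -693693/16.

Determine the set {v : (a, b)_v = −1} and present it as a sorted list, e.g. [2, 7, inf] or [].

(a, b) ≡ (245427, -13) mod (ℚ^×)²; places V = {2, 3, 5, 7, 11, 13, 29, 31, ∞}.
(a,b)_5: α=2, u≡2; β=0, v≡2 (mod 5); (2|5)=-1, (2|5)=-1; sign (−1)^0·-1^0·-1^2 = +1.
(a,b)_∞: sgn(245427)=+, sgn(-13)=−, so +1.
(a,b)_13: α=1, u≡10; β=1, v≡10 (mod 13); (10|13)=+1, (10|13)=+1; sign (−1)^0·+1^1·+1^1 = +1.
(a,b)_31: α=1, u≡26; β=0, v≡19 (mod 31); (26|31)=-1, (19|31)=+1; sign (−1)^0·-1^0·+1^1 = +1.
(a,b)_7: α=1, u≡5; β=2, v≡2 (mod 7); (5|7)=-1, (2|7)=+1; sign (−1)^0·-1^2·+1^1 = +1.
(a,b)_3: α=1, u≡2; β=2, v≡2 (mod 3); (2|3)=-1, (2|3)=-1; sign (−1)^0·-1^2·-1^1 = -1.
(a,b)_2: α=-8, β=-4; u≡3, v≡3 (mod 8); ε(u)ε(v)=1·1, αω(v)=-8·1, βω(u)=-4·1; sum ≡ 1  ⇒  -1.
(a,b)_11: α=0, u≡8; β=2, v≡4 (mod 11); (8|11)=-1, (4|11)=+1; sign (−1)^0·-1^2·+1^0 = +1.
(a,b)_29: α=3, u≡25; β=0, v≡1 (mod 29); (25|29)=+1, (1|29)=+1; sign (−1)^0·+1^0·+1^3 = +1.
(245427, -13 / ℚ) ramifies at {2, 3}: a division algebra.

[2, 3]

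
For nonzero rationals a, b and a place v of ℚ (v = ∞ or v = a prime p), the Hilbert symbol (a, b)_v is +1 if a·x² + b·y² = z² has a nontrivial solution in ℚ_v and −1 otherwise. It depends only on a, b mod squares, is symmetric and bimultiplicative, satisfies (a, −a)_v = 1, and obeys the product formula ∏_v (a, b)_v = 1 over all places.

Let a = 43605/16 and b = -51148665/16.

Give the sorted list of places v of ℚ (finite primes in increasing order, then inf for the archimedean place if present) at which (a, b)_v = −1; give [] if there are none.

(a, b) ≡ (4845, -2185) mod (ℚ^×)²; places V = {2, 3, 5, 17, 19, 23, ∞}.
(a,b)_19: α=1, u≡14; β=1, v≡13 (mod 19); (14|19)=-1, (13|19)=-1; sign (−1)^1·-1^1·-1^1 = -1.
(a,b)_23: α=0, u≡7; β=1, v≡11 (mod 23); (7|23)=-1, (11|23)=-1; sign (−1)^0·-1^1·-1^0 = -1.
(a,b)_3: α=3, u≡1; β=4, v≡2 (mod 3); (1|3)=+1, (2|3)=-1; sign (−1)^0·+1^4·-1^3 = -1.
(a,b)_2: α=-4, β=-4; u≡5, v≡7 (mod 8); ε(u)ε(v)=0·1, αω(v)=-4·0, βω(u)=-4·1; sum ≡ 0  ⇒  +1.
(a,b)_17: α=1, u≡2; β=2, v≡15 (mod 17); (2|17)=+1, (15|17)=+1; sign (−1)^0·+1^2·+1^1 = +1.
(a,b)_5: α=1, u≡1; β=1, v≡2 (mod 5); (1|5)=+1, (2|5)=-1; sign (−1)^0·+1^1·-1^1 = -1.
(a,b)_∞: sgn(4845)=+, sgn(-2185)=−, so +1.
(4845, -2185 / ℚ) ramifies at {3, 5, 19, 23}: a division algebra.

[3, 5, 19, 23]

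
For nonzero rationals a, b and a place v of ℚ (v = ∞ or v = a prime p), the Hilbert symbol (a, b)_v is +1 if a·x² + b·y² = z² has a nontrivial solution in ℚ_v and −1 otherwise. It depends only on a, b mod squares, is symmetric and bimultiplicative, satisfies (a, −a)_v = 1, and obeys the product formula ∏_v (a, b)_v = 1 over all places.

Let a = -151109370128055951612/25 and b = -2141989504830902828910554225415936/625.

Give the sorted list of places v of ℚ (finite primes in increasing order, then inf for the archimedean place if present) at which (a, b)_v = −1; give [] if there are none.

Mod squares: a ≡ -11687, b ≡ -2105719. Check v ∈ {∞, 2, 3, 5, 7, 11, 13, 23, 29, 31, 41}.
v=7: a=7^2·(≡3), b=7^3·(≡1) mod 7; (3|7)=-1, (1|7)=+1; (−1)^{2·3·3}·(-1)^3·(+1)^2 = -1.
v=41: a=41^2·(≡20), b=41^3·(≡29) mod 41; (20|41)=+1, (29|41)=-1; (−1)^{2·3·20}·(+1)^3·(-1)^2 = +1.
v=11: a=11^2·(≡10), b=11^3·(≡1) mod 11; (10|11)=-1, (1|11)=+1; (−1)^{2·3·5}·(-1)^3·(+1)^2 = -1.
v=29: a=29^3·(≡19), b=29^5·(≡24) mod 29; (19|29)=-1, (24|29)=+1; (−1)^{3·5·14}·(-1)^5·(+1)^3 = -1.
v=31: a=31^1·(≡13), b=31^2·(≡7) mod 31; (13|31)=-1, (7|31)=+1; (−1)^{1·2·15}·(-1)^2·(+1)^1 = +1.
v=3: a=3^6·(≡1), b=3^8·(≡2) mod 3; (1|3)=+1, (2|3)=-1; (−1)^{6·8·1}·(+1)^8·(-1)^6 = +1.
v=23: a=23^2·(≡14), b=23^3·(≡20) mod 23; (14|23)=-1, (20|23)=-1; (−1)^{2·3·11}·(-1)^3·(-1)^2 = -1.
v=∞: -11687 < 0 and -2105719 < 0  ⇒  (a,b)_∞ = -1.
v=2: v_2(a)=2, v_2(b)=8; units ≡ 1, 1 (mod 8); ε·ε+αω+βω = 0·0+2·0+8·0 ≡ 0  ⇒  (a,b)_2 = +1.
v=13: a=13^1·(≡5), b=13^2·(≡8) mod 13; (5|13)=-1, (8|13)=-1; (−1)^{1·2·6}·(-1)^2·(-1)^1 = -1.
v=5: a=5^-2·(≡3), b=5^-4·(≡4) mod 5; (3|5)=-1, (4|5)=+1; (−1)^{-2·-4·2}·(-1)^-4·(+1)^-2 = +1.
|Ram(-11687, -2105719)| = 6, even; anisotropic at {7, 11, 13, 23, 29, ∞}.

[7, 11, 13, 23, 29, inf]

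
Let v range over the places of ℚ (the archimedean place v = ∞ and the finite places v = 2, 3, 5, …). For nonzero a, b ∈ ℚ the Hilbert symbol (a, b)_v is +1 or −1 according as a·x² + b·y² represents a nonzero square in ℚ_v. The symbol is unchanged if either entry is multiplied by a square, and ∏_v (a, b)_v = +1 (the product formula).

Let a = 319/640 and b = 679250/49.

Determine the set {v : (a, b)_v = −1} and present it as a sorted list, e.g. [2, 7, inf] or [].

Mod squares: a ≡ 3190, b ≡ 27170. Check v ∈ {∞, 2, 5, 7, 11, 13, 19, 29}.
v=19: a=19^0·(≡7), b=19^1·(≡1) mod 19; (7|19)=+1, (1|19)=+1; (−1)^{0·1·9}·(+1)^1·(+1)^0 = +1.
v=13: a=13^0·(≡11), b=13^1·(≡12) mod 13; (11|13)=-1, (12|13)=+1; (−1)^{0·1·6}·(-1)^1·(+1)^0 = -1.
v=∞: 3190 > 0 and 27170 > 0  ⇒  (a,b)_∞ = +1.
v=5: a=5^-1·(≡3), b=5^3·(≡1) mod 5; (3|5)=-1, (1|5)=+1; (−1)^{-1·3·2}·(-1)^3·(+1)^-1 = -1.
v=29: a=29^1·(≡20), b=29^0·(≡18) mod 29; (20|29)=+1, (18|29)=-1; (−1)^{1·0·14}·(+1)^0·(-1)^1 = -1.
v=11: a=11^1·(≡9), b=11^1·(≡8) mod 11; (9|11)=+1, (8|11)=-1; (−1)^{1·1·5}·(+1)^1·(-1)^1 = +1.
v=2: v_2(a)=-7, v_2(b)=1; units ≡ 3, 1 (mod 8); ε·ε+αω+βω = 1·0+-7·0+1·1 ≡ 1  ⇒  (a,b)_2 = -1.
v=7: a=7^0·(≡6), b=7^-2·(≡5) mod 7; (6|7)=-1, (5|7)=-1; (−1)^{0·-2·3}·(-1)^-2·(-1)^0 = +1.
Ram(3190, 27170) = {2, 5, 13, 29}; no ℚ_2-point on the conic.

[2, 5, 13, 29]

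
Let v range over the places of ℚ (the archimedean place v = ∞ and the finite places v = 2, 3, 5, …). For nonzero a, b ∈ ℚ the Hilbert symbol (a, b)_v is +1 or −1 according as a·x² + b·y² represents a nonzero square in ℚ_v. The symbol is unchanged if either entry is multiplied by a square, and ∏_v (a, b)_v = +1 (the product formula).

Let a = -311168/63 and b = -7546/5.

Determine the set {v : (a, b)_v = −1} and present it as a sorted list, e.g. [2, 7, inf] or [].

(a, b) ≡ (-34034, -770) mod (ℚ^×)²; places V = {2, 3, 5, 7, 11, 13, 17, ∞}.
(a,b)_11: α=1, u≡6; β=1, v≡8 (mod 11); (6|11)=-1, (8|11)=-1; sign (−1)^1·-1^1·-1^1 = -1.
(a,b)_2: α=7, β=1; u≡7, v≡7 (mod 8); ε(u)ε(v)=1·1, αω(v)=7·0, βω(u)=1·0; sum ≡ 1  ⇒  -1.
(a,b)_3: α=-2, u≡1; β=0, v≡1 (mod 3); (1|3)=+1, (1|3)=+1; sign (−1)^0·+1^0·+1^-2 = +1.
(a,b)_17: α=1, u≡16; β=0, v≡14 (mod 17); (16|17)=+1, (14|17)=-1; sign (−1)^0·+1^0·-1^1 = -1.
(a,b)_13: α=1, u≡8; β=0, v≡4 (mod 13); (8|13)=-1, (4|13)=+1; sign (−1)^0·-1^0·+1^1 = +1.
(a,b)_7: α=-1, u≡5; β=3, v≡4 (mod 7); (5|7)=-1, (4|7)=+1; sign (−1)^1·-1^3·+1^-1 = +1.
(a,b)_5: α=0, u≡4; β=-1, v≡4 (mod 5); (4|5)=+1, (4|5)=+1; sign (−1)^0·+1^-1·+1^0 = +1.
(a,b)_∞: sgn(-34034)=−, sgn(-770)=−, so -1.
(-34034, -770 / ℚ) ramifies at {2, 11, 17, ∞}: a division algebra.

[2, 11, 17, inf]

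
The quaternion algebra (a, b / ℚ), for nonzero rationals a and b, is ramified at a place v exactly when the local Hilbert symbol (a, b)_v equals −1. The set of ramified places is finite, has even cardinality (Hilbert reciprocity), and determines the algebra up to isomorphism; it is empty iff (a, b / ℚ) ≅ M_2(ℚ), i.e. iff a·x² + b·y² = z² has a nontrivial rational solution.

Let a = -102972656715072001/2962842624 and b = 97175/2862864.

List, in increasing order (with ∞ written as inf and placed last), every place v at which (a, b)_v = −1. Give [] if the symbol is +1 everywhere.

Mod squares: a ≡ -6721, b ≡ 23. Check v ∈ {∞, 2, 3, 5, 7, 11, 13, 19, 23, 47, 53}.
v=23: a=23^2·(≡8), b=23^1·(≡2) mod 23; (8|23)=+1, (2|23)=+1; (−1)^{2·1·11}·(+1)^1·(+1)^2 = +1.
v=47: a=47^1·(≡5), b=47^-2·(≡41) mod 47; (5|47)=-1, (41|47)=-1; (−1)^{1·-2·23}·(-1)^-2·(-1)^1 = -1.
v=7: a=7^-2·(≡3), b=7^0·(≡2) mod 7; (3|7)=-1, (2|7)=+1; (−1)^{-2·0·3}·(-1)^0·(+1)^-2 = +1.
v=19: a=19^2·(≡1), b=19^0·(≡9) mod 19; (1|19)=+1, (9|19)=+1; (−1)^{2·0·9}·(+1)^0·(+1)^2 = +1.
v=3: a=3^-10·(≡2), b=3^-4·(≡2) mod 3; (2|3)=-1, (2|3)=-1; (−1)^{-10·-4·1}·(-1)^-4·(-1)^-10 = +1.
v=2: v_2(a)=-10, v_2(b)=-4; units ≡ 7, 7 (mod 8); ε·ε+αω+βω = 1·1+-10·0+-4·0 ≡ 1  ⇒  (a,b)_2 = -1.
v=∞: -6721 < 0 and 23 > 0  ⇒  (a,b)_∞ = +1.
v=5: a=5^0·(≡1), b=5^2·(≡3) mod 5; (1|5)=+1, (3|5)=-1; (−1)^{0·2·2}·(+1)^2·(-1)^0 = +1.
v=13: a=13^5·(≡10), b=13^2·(≡4) mod 13; (10|13)=+1, (4|13)=+1; (−1)^{5·2·6}·(+1)^2·(+1)^5 = +1.
v=53: a=53^2·(≡36), b=53^0·(≡48) mod 53; (36|53)=+1, (48|53)=-1; (−1)^{2·0·26}·(+1)^0·(-1)^2 = +1.
v=11: a=11^1·(≡4), b=11^0·(≡3) mod 11; (4|11)=+1, (3|11)=+1; (−1)^{1·0·5}·(+1)^0·(+1)^1 = +1.
|Ram(-6721, 23)| = 2, even; anisotropic at {2, 47}.

[2, 47]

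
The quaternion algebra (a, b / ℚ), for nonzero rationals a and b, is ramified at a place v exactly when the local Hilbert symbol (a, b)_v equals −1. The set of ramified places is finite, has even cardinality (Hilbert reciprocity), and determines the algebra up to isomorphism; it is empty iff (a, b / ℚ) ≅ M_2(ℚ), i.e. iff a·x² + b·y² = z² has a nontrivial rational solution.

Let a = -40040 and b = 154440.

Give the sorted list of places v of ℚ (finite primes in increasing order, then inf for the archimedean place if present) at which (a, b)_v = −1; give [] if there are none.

Mod squares: a ≡ -10010, b ≡ 4290. Check v ∈ {∞, 2, 3, 5, 7, 11, 13}.
v=11: a=11^1·(≡1), b=11^1·(≡4) mod 11; (1|11)=+1, (4|11)=+1; (−1)^{1·1·5}·(+1)^1·(+1)^1 = -1.
v=5: a=5^1·(≡2), b=5^1·(≡3) mod 5; (2|5)=-1, (3|5)=-1; (−1)^{1·1·2}·(-1)^1·(-1)^1 = +1.
v=3: a=3^0·(≡1), b=3^3·(≡2) mod 3; (1|3)=+1, (2|3)=-1; (−1)^{0·3·1}·(+1)^3·(-1)^0 = +1.
v=13: a=13^1·(≡1), b=13^1·(≡11) mod 13; (1|13)=+1, (11|13)=-1; (−1)^{1·1·6}·(+1)^1·(-1)^1 = -1.
v=∞: -10010 < 0 and 4290 > 0  ⇒  (a,b)_∞ = +1.
v=7: a=7^1·(≡6), b=7^0·(≡6) mod 7; (6|7)=-1, (6|7)=-1; (−1)^{1·0·3}·(-1)^0·(-1)^1 = -1.
v=2: v_2(a)=3, v_2(b)=3; units ≡ 3, 1 (mod 8); ε·ε+αω+βω = 1·0+3·0+3·1 ≡ 1  ⇒  (a,b)_2 = -1.
(-10010, 4290 / ℚ) ramifies at {2, 7, 11, 13}: a division algebra.

[2, 7, 11, 13]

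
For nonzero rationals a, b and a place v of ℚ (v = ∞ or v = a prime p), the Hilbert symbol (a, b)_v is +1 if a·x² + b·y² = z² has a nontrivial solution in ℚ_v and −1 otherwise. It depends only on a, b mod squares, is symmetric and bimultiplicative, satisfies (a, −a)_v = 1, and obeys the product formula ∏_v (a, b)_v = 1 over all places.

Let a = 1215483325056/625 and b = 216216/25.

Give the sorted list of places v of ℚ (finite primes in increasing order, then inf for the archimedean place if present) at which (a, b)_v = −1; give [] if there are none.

Mod squares: a ≡ 26, b ≡ 6006. Check v ∈ {∞, 2, 3, 5, 7, 11, 13}.
v=13: a=13^3·(≡11), b=13^1·(≡8) mod 13; (11|13)=-1, (8|13)=-1; (−1)^{3·1·6}·(-1)^1·(-1)^3 = +1.
v=3: a=3^6·(≡2), b=3^3·(≡1) mod 3; (2|3)=-1, (1|3)=+1; (−1)^{6·3·1}·(-1)^3·(+1)^6 = -1.
v=5: a=5^-4·(≡1), b=5^-2·(≡1) mod 5; (1|5)=+1, (1|5)=+1; (−1)^{-4·-2·2}·(+1)^-2·(+1)^-4 = +1.
v=11: a=11^2·(≡9), b=11^1·(≡7) mod 11; (9|11)=+1, (7|11)=-1; (−1)^{2·1·5}·(+1)^1·(-1)^2 = +1.
v=7: a=7^2·(≡5), b=7^1·(≡1) mod 7; (5|7)=-1, (1|7)=+1; (−1)^{2·1·3}·(-1)^1·(+1)^2 = -1.
v=2: v_2(a)=7, v_2(b)=3; units ≡ 5, 3 (mod 8); ε·ε+αω+βω = 0·1+7·1+3·1 ≡ 0  ⇒  (a,b)_2 = +1.
v=∞: 26 > 0 and 6006 > 0  ⇒  (a,b)_∞ = +1.
|Ram(26, 6006)| = 2, even; anisotropic at {3, 7}.

[3, 7]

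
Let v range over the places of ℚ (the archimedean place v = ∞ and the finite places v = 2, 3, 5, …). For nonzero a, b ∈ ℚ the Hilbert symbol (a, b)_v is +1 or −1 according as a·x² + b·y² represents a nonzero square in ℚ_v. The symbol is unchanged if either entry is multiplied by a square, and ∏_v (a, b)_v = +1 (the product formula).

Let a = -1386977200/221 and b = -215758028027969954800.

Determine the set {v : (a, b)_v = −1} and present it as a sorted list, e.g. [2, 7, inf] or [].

[7, 19, 29, inf]

(a, b) ≡ (-911183, -44863) mod (ℚ^×)²; places V = {2, 5, 7, 13, 17, 19, 29, 31, ∞}.
(a,b)_17: α=-1, u≡9; β=1, v≡2 (mod 17); (9|17)=+1, (2|17)=+1; sign (−1)^0·+1^1·+1^-1 = +1.
(a,b)_13: α=-1, u≡7; β=1, v≡8 (mod 13); (7|13)=-1, (8|13)=-1; sign (−1)^0·-1^1·-1^-1 = +1.
(a,b)_7: α=1, u≡5; β=3, v≡3 (mod 7); (5|7)=-1, (3|7)=-1; sign (−1)^1·-1^3·-1^1 = -1.
(a,b)_29: α=2, u≡21; β=5, v≡21 (mod 29); (21|29)=-1, (21|29)=-1; sign (−1)^0·-1^5·-1^2 = -1.
(a,b)_5: α=2, u≡2; β=2, v≡3 (mod 5); (2|5)=-1, (3|5)=-1; sign (−1)^0·-1^2·-1^2 = +1.
(a,b)_19: α=1, u≡3; β=2, v≡3 (mod 19); (3|19)=-1, (3|19)=-1; sign (−1)^0·-1^2·-1^1 = -1.
(a,b)_2: α=4, β=4; u≡1, v≡1 (mod 8); ε(u)ε(v)=0·0, αω(v)=4·0, βω(u)=4·0; sum ≡ 0  ⇒  +1.
(a,b)_∞: sgn(-911183)=−, sgn(-44863)=−, so -1.
(a,b)_31: α=1, u≡27; β=2, v≡16 (mod 31); (27|31)=-1, (16|31)=+1; sign (−1)^0·-1^2·+1^1 = +1.
|Ram(-911183, -44863)| = 4, even; anisotropic at {7, 19, 29, ∞}.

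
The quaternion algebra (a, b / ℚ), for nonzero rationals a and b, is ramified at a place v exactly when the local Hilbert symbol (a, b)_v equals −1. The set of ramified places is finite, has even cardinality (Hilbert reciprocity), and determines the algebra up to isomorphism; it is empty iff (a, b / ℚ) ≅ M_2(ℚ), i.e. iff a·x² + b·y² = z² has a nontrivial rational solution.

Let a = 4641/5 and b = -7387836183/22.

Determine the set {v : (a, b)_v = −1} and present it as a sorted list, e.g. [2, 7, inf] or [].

[2, 3, 11, 13]

Mod squares: a ≡ 23205, b ≡ -154. Check v ∈ {∞, 2, 3, 5, 7, 11, 13, 17}.
v=∞: 23205 > 0 and -154 < 0  ⇒  (a,b)_∞ = +1.
v=7: a=7^1·(≡1), b=7^5·(≡3) mod 7; (1|7)=+1, (3|7)=-1; (−1)^{1·5·3}·(+1)^5·(-1)^1 = +1.
v=5: a=5^-1·(≡1), b=5^0·(≡1) mod 5; (1|5)=+1, (1|5)=+1; (−1)^{-1·0·2}·(+1)^0·(+1)^-1 = +1.
v=2: v_2(a)=0, v_2(b)=-1; units ≡ 5, 3 (mod 8); ε·ε+αω+βω = 0·1+0·1+-1·1 ≡ 1  ⇒  (a,b)_2 = -1.
v=3: a=3^1·(≡1), b=3^2·(≡2) mod 3; (1|3)=+1, (2|3)=-1; (−1)^{1·2·1}·(+1)^2·(-1)^1 = -1.
v=17: a=17^1·(≡7), b=17^2·(≡13) mod 17; (7|17)=-1, (13|17)=+1; (−1)^{1·2·8}·(-1)^2·(+1)^1 = +1.
v=11: a=11^0·(≡2), b=11^-1·(≡10) mod 11; (2|11)=-1, (10|11)=-1; (−1)^{0·-1·5}·(-1)^-1·(-1)^0 = -1.
v=13: a=13^1·(≡9), b=13^2·(≡6) mod 13; (9|13)=+1, (6|13)=-1; (−1)^{1·2·6}·(+1)^2·(-1)^1 = -1.
Ram(23205, -154) = {2, 3, 11, 13}; no ℚ_2-point on the conic.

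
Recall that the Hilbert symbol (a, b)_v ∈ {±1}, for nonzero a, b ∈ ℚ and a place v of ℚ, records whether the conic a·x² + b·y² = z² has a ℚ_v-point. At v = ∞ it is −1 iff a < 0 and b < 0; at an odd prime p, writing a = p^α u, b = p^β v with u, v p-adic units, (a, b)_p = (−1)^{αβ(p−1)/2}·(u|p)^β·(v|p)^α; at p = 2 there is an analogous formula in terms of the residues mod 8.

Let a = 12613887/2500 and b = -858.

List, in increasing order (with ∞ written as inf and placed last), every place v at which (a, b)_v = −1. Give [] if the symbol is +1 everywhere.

[2, 3, 11, 13]

(a, b) ≡ (143, -858) mod (ℚ^×)²; places V = {2, 3, 5, 11, 13, ∞}.
(a,b)_11: α=3, u≡2; β=1, v≡10 (mod 11); (2|11)=-1, (10|11)=-1; sign (−1)^1·-1^1·-1^3 = -1.
(a,b)_5: α=-4, u≡3; β=0, v≡2 (mod 5); (3|5)=-1, (2|5)=-1; sign (−1)^0·-1^0·-1^-4 = +1.
(a,b)_∞: sgn(143)=+, sgn(-858)=−, so +1.
(a,b)_13: α=1, u≡11; β=1, v≡12 (mod 13); (11|13)=-1, (12|13)=+1; sign (−1)^0·-1^1·+1^1 = -1.
(a,b)_3: α=6, u≡2; β=1, v≡2 (mod 3); (2|3)=-1, (2|3)=-1; sign (−1)^0·-1^1·-1^6 = -1.
(a,b)_2: α=-2, β=1; u≡7, v≡3 (mod 8); ε(u)ε(v)=1·1, αω(v)=-2·1, βω(u)=1·0; sum ≡ 1  ⇒  -1.
(143, -858 / ℚ) ramifies at {2, 3, 11, 13}: a division algebra.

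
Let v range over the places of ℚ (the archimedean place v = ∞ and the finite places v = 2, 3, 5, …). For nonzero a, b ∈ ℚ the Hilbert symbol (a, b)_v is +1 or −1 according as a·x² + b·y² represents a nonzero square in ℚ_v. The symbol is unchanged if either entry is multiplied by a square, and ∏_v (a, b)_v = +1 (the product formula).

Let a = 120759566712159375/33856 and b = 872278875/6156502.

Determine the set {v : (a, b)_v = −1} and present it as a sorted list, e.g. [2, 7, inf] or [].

Mod squares: a ≡ 455, b ≡ 4290. Check v ∈ {∞, 2, 3, 5, 7, 11, 13, 23, 31, 47}.
v=47: a=47^0·(≡25), b=47^2·(≡46) mod 47; (25|47)=+1, (46|47)=-1; (−1)^{0·2·23}·(+1)^2·(-1)^0 = +1.
v=23: a=23^-2·(≡3), b=23^-4·(≡12) mod 23; (3|23)=+1, (12|23)=+1; (−1)^{-2·-4·11}·(+1)^-4·(+1)^-2 = +1.
v=11: a=11^2·(≡1), b=11^-1·(≡3) mod 11; (1|11)=+1, (3|11)=+1; (−1)^{2·-1·5}·(+1)^-1·(+1)^2 = +1.
v=3: a=3^2·(≡2), b=3^5·(≡2) mod 3; (2|3)=-1, (2|3)=-1; (−1)^{2·5·1}·(-1)^5·(-1)^2 = -1.
v=31: a=31^2·(≡27), b=31^0·(≡11) mod 31; (27|31)=-1, (11|31)=-1; (−1)^{2·0·15}·(-1)^0·(-1)^2 = +1.
v=2: v_2(a)=-6, v_2(b)=-1; units ≡ 7, 1 (mod 8); ε·ε+αω+βω = 1·0+-6·0+-1·0 ≡ 0  ⇒  (a,b)_2 = +1.
v=7: a=7^5·(≡1), b=7^0·(≡3) mod 7; (1|7)=+1, (3|7)=-1; (−1)^{5·0·3}·(+1)^0·(-1)^5 = -1.
v=∞: 455 > 0 and 4290 > 0  ⇒  (a,b)_∞ = +1.
v=5: a=5^5·(≡1), b=5^3·(≡3) mod 5; (1|5)=+1, (3|5)=-1; (−1)^{5·3·2}·(+1)^3·(-1)^5 = -1.
v=13: a=13^3·(≡12), b=13^1·(≡6) mod 13; (12|13)=+1, (6|13)=-1; (−1)^{3·1·6}·(+1)^1·(-1)^3 = -1.
Ram(455, 4290) = {3, 5, 7, 13}; no ℚ_3-point on the conic.

[3, 5, 7, 13]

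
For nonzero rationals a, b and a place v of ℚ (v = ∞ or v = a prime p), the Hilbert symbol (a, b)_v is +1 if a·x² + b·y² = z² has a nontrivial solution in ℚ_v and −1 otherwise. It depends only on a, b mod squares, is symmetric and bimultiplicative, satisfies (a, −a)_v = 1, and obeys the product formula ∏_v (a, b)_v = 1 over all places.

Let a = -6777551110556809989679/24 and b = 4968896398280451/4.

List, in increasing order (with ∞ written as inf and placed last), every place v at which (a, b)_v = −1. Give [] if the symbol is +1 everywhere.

[7, 13, 29, 37]

Mod squares: a ≡ -649194, b ≡ 3219. Check v ∈ {∞, 2, 3, 7, 13, 29, 37, 41}.
v=41: a=41^3·(≡31), b=41^2·(≡2) mod 41; (31|41)=+1, (2|41)=+1; (−1)^{3·2·20}·(+1)^2·(+1)^3 = +1.
v=3: a=3^-1·(≡1), b=3^5·(≡2) mod 3; (1|3)=+1, (2|3)=-1; (−1)^{-1·5·1}·(+1)^5·(-1)^-1 = +1.
v=∞: -649194 < 0 and 3219 > 0  ⇒  (a,b)_∞ = +1.
v=13: a=13^3·(≡8), b=13^2·(≡11) mod 13; (8|13)=-1, (11|13)=-1; (−1)^{3·2·6}·(-1)^2·(-1)^3 = -1.
v=7: a=7^7·(≡4), b=7^2·(≡3) mod 7; (4|7)=+1, (3|7)=-1; (−1)^{7·2·3}·(+1)^2·(-1)^7 = -1.
v=37: a=37^4·(≡29), b=37^3·(≡5) mod 37; (29|37)=-1, (5|37)=-1; (−1)^{4·3·18}·(-1)^3·(-1)^4 = -1.
v=2: v_2(a)=-3, v_2(b)=-2; units ≡ 3, 3 (mod 8); ε·ε+αω+βω = 1·1+-3·1+-2·1 ≡ 0  ⇒  (a,b)_2 = +1.
v=29: a=29^1·(≡19), b=29^1·(≡5) mod 29; (19|29)=-1, (5|29)=+1; (−1)^{1·1·14}·(-1)^1·(+1)^1 = -1.
Ram(-649194, 3219) = {7, 13, 29, 37}; no ℚ_7-point on the conic.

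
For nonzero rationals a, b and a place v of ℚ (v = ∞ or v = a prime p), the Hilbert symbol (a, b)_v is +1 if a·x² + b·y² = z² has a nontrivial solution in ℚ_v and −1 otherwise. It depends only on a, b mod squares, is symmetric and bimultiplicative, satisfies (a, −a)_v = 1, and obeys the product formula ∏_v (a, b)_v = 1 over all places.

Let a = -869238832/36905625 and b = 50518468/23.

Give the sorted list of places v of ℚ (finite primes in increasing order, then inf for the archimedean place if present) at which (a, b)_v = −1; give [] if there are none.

[13, 23, 31, 37]

Mod squares: a ≡ -187, b ≡ 2400671. Check v ∈ {∞, 2, 3, 5, 7, 11, 13, 17, 23, 31, 37}.
v=17: a=17^1·(≡10), b=17^0·(≡13) mod 17; (10|17)=-1, (13|17)=+1; (−1)^{1·0·8}·(-1)^0·(+1)^1 = +1.
v=3: a=3^-10·(≡2), b=3^0·(≡2) mod 3; (2|3)=-1, (2|3)=-1; (−1)^{-10·0·1}·(-1)^0·(-1)^-10 = +1.
v=5: a=5^-4·(≡2), b=5^0·(≡1) mod 5; (2|5)=-1, (1|5)=+1; (−1)^{-4·0·2}·(-1)^0·(+1)^-4 = +1.
v=31: a=31^0·(≡21), b=31^1·(≡13) mod 31; (21|31)=-1, (13|31)=-1; (−1)^{0·1·15}·(-1)^1·(-1)^0 = -1.
v=2: v_2(a)=4, v_2(b)=2; units ≡ 5, 7 (mod 8); ε·ε+αω+βω = 0·1+4·0+2·1 ≡ 0  ⇒  (a,b)_2 = +1.
v=7: a=7^4·(≡1), b=7^1·(≡4) mod 7; (1|7)=+1, (4|7)=+1; (−1)^{4·1·3}·(+1)^1·(+1)^4 = +1.
v=11: a=11^3·(≡1), b=11^2·(≡3) mod 11; (1|11)=+1, (3|11)=+1; (−1)^{3·2·5}·(+1)^2·(+1)^3 = +1.
v=13: a=13^0·(≡2), b=13^1·(≡5) mod 13; (2|13)=-1, (5|13)=-1; (−1)^{0·1·6}·(-1)^1·(-1)^0 = -1.
v=23: a=23^0·(≡11), b=23^-1·(≡3) mod 23; (11|23)=-1, (3|23)=+1; (−1)^{0·-1·11}·(-1)^-1·(+1)^0 = -1.
v=∞: -187 < 0 and 2400671 > 0  ⇒  (a,b)_∞ = +1.
v=37: a=37^0·(≡8), b=37^1·(≡6) mod 37; (8|37)=-1, (6|37)=-1; (−1)^{0·1·18}·(-1)^1·(-1)^0 = -1.
(-187, 2400671 / ℚ) ramifies at {13, 23, 31, 37}: a division algebra.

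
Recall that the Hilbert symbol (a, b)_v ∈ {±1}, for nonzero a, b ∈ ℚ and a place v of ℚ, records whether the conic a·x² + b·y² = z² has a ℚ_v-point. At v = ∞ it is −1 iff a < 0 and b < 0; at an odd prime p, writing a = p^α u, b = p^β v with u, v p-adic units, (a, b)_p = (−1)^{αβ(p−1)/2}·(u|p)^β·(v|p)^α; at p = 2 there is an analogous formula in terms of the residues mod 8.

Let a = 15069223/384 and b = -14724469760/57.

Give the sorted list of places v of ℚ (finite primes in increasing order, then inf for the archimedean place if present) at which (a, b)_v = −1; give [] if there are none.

[2, 5, 7, 11, 17, 19]

(a, b) ≡ (1482, -4849845) mod (ℚ^×)²; places V = {2, 3, 5, 7, 11, 13, 17, 19, ∞}.
(a,b)_2: α=-7, β=10; u≡5, v≡3 (mod 8); ε(u)ε(v)=0·1, αω(v)=-7·1, βω(u)=10·1; sum ≡ 1  ⇒  -1.
(a,b)_∞: sgn(1482)=+, sgn(-4849845)=−, so +1.
(a,b)_3: α=-1, u≡2; β=-1, v≡1 (mod 3); (2|3)=-1, (1|3)=+1; sign (−1)^1·-1^-1·+1^-1 = +1.
(a,b)_13: α=3, u≡3; β=3, v≡1 (mod 13); (3|13)=+1, (1|13)=+1; sign (−1)^0·+1^3·+1^3 = +1.
(a,b)_17: α=0, u≡10; β=1, v≡16 (mod 17); (10|17)=-1, (16|17)=+1; sign (−1)^0·-1^1·+1^0 = -1.
(a,b)_11: α=0, u≡7; β=1, v≡7 (mod 11); (7|11)=-1, (7|11)=-1; sign (−1)^0·-1^1·-1^0 = -1.
(a,b)_7: α=0, u≡6; β=1, v≡1 (mod 7); (6|7)=-1, (1|7)=+1; sign (−1)^0·-1^1·+1^0 = -1.
(a,b)_19: α=3, u≡3; β=-1, v≡15 (mod 19); (3|19)=-1, (15|19)=-1; sign (−1)^1·-1^-1·-1^3 = -1.
(a,b)_5: α=0, u≡2; β=1, v≡4 (mod 5); (2|5)=-1, (4|5)=+1; sign (−1)^0·-1^1·+1^0 = -1.
Ram(1482, -4849845) = {2, 5, 7, 11, 17, 19}; no ℚ_2-point on the conic.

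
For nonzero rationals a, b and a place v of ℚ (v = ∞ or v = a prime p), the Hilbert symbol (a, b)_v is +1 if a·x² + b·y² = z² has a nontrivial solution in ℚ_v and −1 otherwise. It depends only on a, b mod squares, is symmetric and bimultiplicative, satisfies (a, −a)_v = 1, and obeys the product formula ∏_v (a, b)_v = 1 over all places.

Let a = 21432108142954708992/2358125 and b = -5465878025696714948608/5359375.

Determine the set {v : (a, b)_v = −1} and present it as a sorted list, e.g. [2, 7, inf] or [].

[7, 29]

Mod squares: a ≡ 4466, b ≡ -2926. Check v ∈ {∞, 2, 3, 5, 7, 11, 13, 17, 19, 29}.
v=13: a=13^4·(≡5), b=13^2·(≡12) mod 13; (5|13)=-1, (12|13)=+1; (−1)^{4·2·6}·(-1)^2·(+1)^4 = +1.
v=3: a=3^2·(≡2), b=3^0·(≡2) mod 3; (2|3)=-1, (2|3)=-1; (−1)^{2·0·1}·(-1)^0·(-1)^2 = +1.
v=2: v_2(a)=15, v_2(b)=21; units ≡ 1, 1 (mod 8); ε·ε+αω+βω = 0·0+15·0+21·0 ≡ 0  ⇒  (a,b)_2 = +1.
v=∞: 4466 > 0 and -2926 < 0  ⇒  (a,b)_∞ = +1.
v=11: a=11^-1·(≡8), b=11^1·(≡3) mod 11; (8|11)=-1, (3|11)=+1; (−1)^{-1·1·5}·(-1)^1·(+1)^-1 = +1.
v=19: a=19^2·(≡4), b=19^3·(≡9) mod 19; (4|19)=+1, (9|19)=+1; (−1)^{2·3·9}·(+1)^3·(+1)^2 = +1.
v=7: a=7^-3·(≡2), b=7^-3·(≡1) mod 7; (2|7)=+1, (1|7)=+1; (−1)^{-3·-3·3}·(+1)^-3·(+1)^-3 = -1.
v=29: a=29^3·(≡24), b=29^4·(≡11) mod 29; (24|29)=+1, (11|29)=-1; (−1)^{3·4·14}·(+1)^4·(-1)^3 = -1.
v=17: a=17^2·(≡7), b=17^2·(≡4) mod 17; (7|17)=-1, (4|17)=+1; (−1)^{2·2·8}·(-1)^2·(+1)^2 = +1.
v=5: a=5^-4·(≡4), b=5^-6·(≡4) mod 5; (4|5)=+1, (4|5)=+1; (−1)^{-4·-6·2}·(+1)^-6·(+1)^-4 = +1.
(4466, -2926 / ℚ) ramifies at {7, 29}: a division algebra.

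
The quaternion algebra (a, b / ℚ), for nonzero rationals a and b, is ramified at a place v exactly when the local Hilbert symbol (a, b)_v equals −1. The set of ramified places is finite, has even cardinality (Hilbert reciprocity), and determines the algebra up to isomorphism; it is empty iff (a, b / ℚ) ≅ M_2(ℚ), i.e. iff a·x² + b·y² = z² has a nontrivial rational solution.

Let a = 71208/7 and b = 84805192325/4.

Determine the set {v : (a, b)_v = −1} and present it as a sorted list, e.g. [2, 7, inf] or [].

[2, 19, 37, 41]

(a, b) ≡ (13846, 3392207693) mod (ℚ^×)²; places V = {2, 3, 5, 7, 17, 19, 23, 37, 41, 43, ∞}.
(a,b)_3: α=2, u≡1; β=0, v≡2 (mod 3); (1|3)=+1, (2|3)=-1; sign (−1)^0·+1^0·-1^2 = +1.
(a,b)_37: α=0, u≡24; β=1, v≡36 (mod 37); (24|37)=-1, (36|37)=+1; sign (−1)^0·-1^1·+1^0 = -1.
(a,b)_43: α=1, u≡40; β=1, v≡39 (mod 43); (40|43)=+1, (39|43)=-1; sign (−1)^1·+1^1·-1^1 = +1.
(a,b)_5: α=0, u≡4; β=2, v≡2 (mod 5); (4|5)=+1, (2|5)=-1; sign (−1)^0·+1^2·-1^0 = +1.
(a,b)_17: α=0, u≡9; β=1, v≡13 (mod 17); (9|17)=+1, (13|17)=+1; sign (−1)^0·+1^1·+1^0 = +1.
(a,b)_19: α=0, u≡13; β=1, v≡6 (mod 19); (13|19)=-1, (6|19)=+1; sign (−1)^0·-1^1·+1^0 = -1.
(a,b)_7: α=-1, u≡4; β=1, v≡3 (mod 7); (4|7)=+1, (3|7)=-1; sign (−1)^1·+1^1·-1^-1 = +1.
(a,b)_23: α=1, u≡2; β=1, v≡22 (mod 23); (2|23)=+1, (22|23)=-1; sign (−1)^1·+1^1·-1^1 = +1.
(a,b)_41: α=0, u≡28; β=1, v≡29 (mod 41); (28|41)=-1, (29|41)=-1; sign (−1)^0·-1^1·-1^0 = -1.
(a,b)_2: α=3, β=-2; u≡3, v≡5 (mod 8); ε(u)ε(v)=1·0, αω(v)=3·1, βω(u)=-2·1; sum ≡ 1  ⇒  -1.
(a,b)_∞: sgn(13846)=+, sgn(3392207693)=+, so +1.
(13846, 3392207693 / ℚ) ramifies at {2, 19, 37, 41}: a division algebra.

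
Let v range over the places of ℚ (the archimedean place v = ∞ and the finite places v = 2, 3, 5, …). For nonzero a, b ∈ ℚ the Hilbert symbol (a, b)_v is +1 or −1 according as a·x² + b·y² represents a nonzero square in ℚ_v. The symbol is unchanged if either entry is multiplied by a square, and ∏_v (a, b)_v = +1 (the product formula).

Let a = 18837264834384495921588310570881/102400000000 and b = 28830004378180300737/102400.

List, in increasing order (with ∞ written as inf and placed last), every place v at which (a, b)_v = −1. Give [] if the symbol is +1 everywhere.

(a, b) ≡ (190281, 57) mod (ℚ^×)²; places V = {2, 3, 5, 7, 13, 17, 19, 41, ∞}.
(a,b)_17: α=3, u≡14; β=4, v≡3 (mod 17); (14|17)=-1, (3|17)=-1; sign (−1)^0·-1^4·-1^3 = -1.
(a,b)_3: α=19, u≡1; β=11, v≡1 (mod 3); (1|3)=+1, (1|3)=+1; sign (−1)^1·+1^11·+1^19 = -1.
(a,b)_13: α=1, u≡1; β=2, v≡8 (mod 13); (1|13)=+1, (8|13)=-1; sign (−1)^0·+1^2·-1^1 = -1.
(a,b)_∞: sgn(190281)=+, sgn(57)=+, so +1.
(a,b)_41: α=5, u≡36; β=2, v≡9 (mod 41); (36|41)=+1, (9|41)=+1; sign (−1)^0·+1^2·+1^5 = +1.
(a,b)_5: α=-8, u≡4; β=-2, v≡2 (mod 5); (4|5)=+1, (2|5)=-1; sign (−1)^0·+1^-2·-1^-8 = +1.
(a,b)_7: α=5, u≡2; β=0, v≡2 (mod 7); (2|7)=+1, (2|7)=+1; sign (−1)^0·+1^0·+1^5 = +1.
(a,b)_19: α=4, u≡12; β=3, v≡3 (mod 19); (12|19)=-1, (3|19)=-1; sign (−1)^0·-1^3·-1^4 = -1.
(a,b)_2: α=-18, β=-12; u≡1, v≡1 (mod 8); ε(u)ε(v)=0·0, αω(v)=-18·0, βω(u)=-12·0; sum ≡ 0  ⇒  +1.
(190281, 57 / ℚ) ramifies at {3, 13, 17, 19}: a division algebra.

[3, 13, 17, 19]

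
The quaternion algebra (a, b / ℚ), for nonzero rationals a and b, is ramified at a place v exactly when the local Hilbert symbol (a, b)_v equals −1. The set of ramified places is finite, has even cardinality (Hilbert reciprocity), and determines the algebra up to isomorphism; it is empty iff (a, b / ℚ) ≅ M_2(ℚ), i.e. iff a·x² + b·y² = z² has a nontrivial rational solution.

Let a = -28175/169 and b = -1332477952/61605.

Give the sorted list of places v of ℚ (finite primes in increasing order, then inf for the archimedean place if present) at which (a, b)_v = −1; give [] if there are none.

Mod squares: a ≡ -23, b ≡ -25415. Check v ∈ {∞, 2, 3, 5, 7, 13, 17, 23, 37}.
v=7: a=7^2·(≡6), b=7^0·(≡4) mod 7; (6|7)=-1, (4|7)=+1; (−1)^{2·0·3}·(-1)^0·(+1)^2 = +1.
v=37: a=37^0·(≡15), b=37^-2·(≡11) mod 37; (15|37)=-1, (11|37)=+1; (−1)^{0·-2·18}·(-1)^-2·(+1)^0 = +1.
v=5: a=5^2·(≡2), b=5^-1·(≡3) mod 5; (2|5)=-1, (3|5)=-1; (−1)^{2·-1·2}·(-1)^-1·(-1)^2 = -1.
v=13: a=13^-2·(≡9), b=13^1·(≡6) mod 13; (9|13)=+1, (6|13)=-1; (−1)^{-2·1·6}·(+1)^1·(-1)^-2 = +1.
v=17: a=17^0·(≡6), b=17^1·(≡2) mod 17; (6|17)=-1, (2|17)=+1; (−1)^{0·1·8}·(-1)^1·(+1)^0 = -1.
v=23: a=23^1·(≡5), b=23^1·(≡19) mod 23; (5|23)=-1, (19|23)=-1; (−1)^{1·1·11}·(-1)^1·(-1)^1 = -1.
v=2: v_2(a)=0, v_2(b)=18; units ≡ 1, 1 (mod 8); ε·ε+αω+βω = 0·0+0·0+18·0 ≡ 0  ⇒  (a,b)_2 = +1.
v=∞: -23 < 0 and -25415 < 0  ⇒  (a,b)_∞ = -1.
v=3: a=3^0·(≡1), b=3^-2·(≡1) mod 3; (1|3)=+1, (1|3)=+1; (−1)^{0·-2·1}·(+1)^-2·(+1)^0 = +1.
(-23, -25415 / ℚ) ramifies at {5, 17, 23, ∞}: a division algebra.

[5, 17, 23, inf]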